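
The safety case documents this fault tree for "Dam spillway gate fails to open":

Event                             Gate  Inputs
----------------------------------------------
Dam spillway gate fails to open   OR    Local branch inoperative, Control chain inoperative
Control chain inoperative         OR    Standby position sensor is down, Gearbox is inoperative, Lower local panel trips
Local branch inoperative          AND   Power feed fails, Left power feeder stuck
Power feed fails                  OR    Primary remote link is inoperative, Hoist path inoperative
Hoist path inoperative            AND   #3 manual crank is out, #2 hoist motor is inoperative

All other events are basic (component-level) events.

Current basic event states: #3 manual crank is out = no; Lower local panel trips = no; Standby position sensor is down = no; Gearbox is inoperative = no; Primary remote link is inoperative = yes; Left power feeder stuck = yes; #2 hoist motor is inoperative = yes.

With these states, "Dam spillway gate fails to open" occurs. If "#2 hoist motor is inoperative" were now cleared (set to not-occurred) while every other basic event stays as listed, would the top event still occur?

Yes

Counterfactual: set "#2 hoist motor is inoperative" to not occurred.
Hoist path inoperative [AND]: #3 manual crank is out=not, #2 hoist motor is inoperative=not → not all inputs occur → does not occur.
Power feed fails [OR]: Primary remote link is inoperative=occurs, Hoist path inoperative=not → at least one input occurs → occurs.
Local branch inoperative [AND]: Power feed fails=occurs, Left power feeder stuck=occurs → all inputs occur → occurs.
Control chain inoperative [OR]: Standby position sensor is down=not, Gearbox is inoperative=not, Lower local panel trips=not → no input occurs → does not occur.
Dam spillway gate fails to open [OR]: Local branch inoperative=occurs, Control chain inoperative=not → at least one input occurs → occurs.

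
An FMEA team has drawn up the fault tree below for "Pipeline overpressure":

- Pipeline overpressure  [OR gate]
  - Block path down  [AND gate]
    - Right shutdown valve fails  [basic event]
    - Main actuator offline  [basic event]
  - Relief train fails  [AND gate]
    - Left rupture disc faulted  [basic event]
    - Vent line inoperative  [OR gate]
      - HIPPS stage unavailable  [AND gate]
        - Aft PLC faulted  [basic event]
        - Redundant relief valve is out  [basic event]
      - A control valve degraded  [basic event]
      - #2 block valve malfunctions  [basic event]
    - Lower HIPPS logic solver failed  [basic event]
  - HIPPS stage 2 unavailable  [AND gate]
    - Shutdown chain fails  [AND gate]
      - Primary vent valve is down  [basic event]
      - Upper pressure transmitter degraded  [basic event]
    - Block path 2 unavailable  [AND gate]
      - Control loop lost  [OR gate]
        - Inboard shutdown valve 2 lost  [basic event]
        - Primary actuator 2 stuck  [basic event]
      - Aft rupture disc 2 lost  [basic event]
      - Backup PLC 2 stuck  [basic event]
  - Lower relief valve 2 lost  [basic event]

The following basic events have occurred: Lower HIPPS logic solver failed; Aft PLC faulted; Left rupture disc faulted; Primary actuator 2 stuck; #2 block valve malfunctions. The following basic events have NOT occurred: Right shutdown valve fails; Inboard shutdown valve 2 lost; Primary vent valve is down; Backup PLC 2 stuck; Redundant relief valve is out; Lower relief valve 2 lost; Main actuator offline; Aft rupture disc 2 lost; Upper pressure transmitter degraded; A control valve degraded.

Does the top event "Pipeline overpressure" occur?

Block path down [AND]: Right shutdown valve fails=not, Main actuator offline=not → not all inputs occur → does not occur.
HIPPS stage unavailable [AND]: Aft PLC faulted=occurs, Redundant relief valve is out=not → not all inputs occur → does not occur.
Vent line inoperative [OR]: HIPPS stage unavailable=not, A control valve degraded=not, #2 block valve malfunctions=occurs → at least one input occurs → occurs.
Relief train fails [AND]: Left rupture disc faulted=occurs, Vent line inoperative=occurs, Lower HIPPS logic solver failed=occurs → all inputs occur → occurs.
Shutdown chain fails [AND]: Primary vent valve is down=not, Upper pressure transmitter degraded=not → not all inputs occur → does not occur.
Control loop lost [OR]: Inboard shutdown valve 2 lost=not, Primary actuator 2 stuck=occurs → at least one input occurs → occurs.
Block path 2 unavailable [AND]: Control loop lost=occurs, Aft rupture disc 2 lost=not, Backup PLC 2 stuck=not → not all inputs occur → does not occur.
HIPPS stage 2 unavailable [AND]: Shutdown chain fails=not, Block path 2 unavailable=not → not all inputs occur → does not occur.
Pipeline overpressure [OR]: Block path down=not, Relief train fails=occurs, HIPPS stage 2 unavailable=not, Lower relief valve 2 lost=not → at least one input occurs → occurs.

Yes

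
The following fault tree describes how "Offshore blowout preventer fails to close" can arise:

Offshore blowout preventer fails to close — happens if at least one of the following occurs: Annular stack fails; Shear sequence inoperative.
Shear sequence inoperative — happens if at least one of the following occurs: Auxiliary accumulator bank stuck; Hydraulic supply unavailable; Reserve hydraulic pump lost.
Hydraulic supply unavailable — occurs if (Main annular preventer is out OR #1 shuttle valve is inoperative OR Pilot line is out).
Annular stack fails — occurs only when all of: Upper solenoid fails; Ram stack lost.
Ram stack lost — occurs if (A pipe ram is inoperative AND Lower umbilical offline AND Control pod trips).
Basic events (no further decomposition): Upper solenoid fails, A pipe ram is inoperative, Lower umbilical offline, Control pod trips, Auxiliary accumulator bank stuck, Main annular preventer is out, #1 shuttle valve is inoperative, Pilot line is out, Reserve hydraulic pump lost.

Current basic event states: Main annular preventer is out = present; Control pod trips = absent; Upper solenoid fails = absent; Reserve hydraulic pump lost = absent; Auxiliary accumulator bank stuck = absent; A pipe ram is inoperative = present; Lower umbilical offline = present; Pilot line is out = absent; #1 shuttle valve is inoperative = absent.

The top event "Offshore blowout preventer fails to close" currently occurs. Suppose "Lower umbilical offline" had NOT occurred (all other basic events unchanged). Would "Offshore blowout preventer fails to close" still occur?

Yes

Counterfactual: set "Lower umbilical offline" to not occurred.
Ram stack lost [AND]: A pipe ram is inoperative=occurs, Lower umbilical offline=not, Control pod trips=not → not all inputs occur → does not occur.
Annular stack fails [AND]: Upper solenoid fails=not, Ram stack lost=not → not all inputs occur → does not occur.
Hydraulic supply unavailable [OR]: Main annular preventer is out=occurs, #1 shuttle valve is inoperative=not, Pilot line is out=not → at least one input occurs → occurs.
Shear sequence inoperative [OR]: Auxiliary accumulator bank stuck=not, Hydraulic supply unavailable=occurs, Reserve hydraulic pump lost=not → at least one input occurs → occurs.
Offshore blowout preventer fails to close [OR]: Annular stack fails=not, Shear sequence inoperative=occurs → at least one input occurs → occurs.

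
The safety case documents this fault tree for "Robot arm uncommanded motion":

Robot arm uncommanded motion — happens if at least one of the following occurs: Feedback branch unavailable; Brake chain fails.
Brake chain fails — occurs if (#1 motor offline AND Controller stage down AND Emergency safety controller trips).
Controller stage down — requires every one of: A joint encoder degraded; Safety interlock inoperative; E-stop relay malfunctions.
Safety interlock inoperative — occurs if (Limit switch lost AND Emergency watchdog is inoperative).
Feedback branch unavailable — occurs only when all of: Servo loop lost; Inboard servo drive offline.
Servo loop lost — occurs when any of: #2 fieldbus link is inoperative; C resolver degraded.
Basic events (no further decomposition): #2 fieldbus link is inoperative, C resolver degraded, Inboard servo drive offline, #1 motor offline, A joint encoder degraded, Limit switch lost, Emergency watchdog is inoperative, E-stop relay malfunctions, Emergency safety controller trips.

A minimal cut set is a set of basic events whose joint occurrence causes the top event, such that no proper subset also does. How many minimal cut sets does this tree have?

Servo loop lost [OR]: union of children's cut sets → 2 cut set(s).
Feedback branch unavailable [AND]: one cut set from each child combined → 2 × 1 = 2 cut set(s).
Safety interlock inoperative [AND]: one cut set from each child combined → 1 × 1 = 1 cut set(s).
Controller stage down [AND]: one cut set from each child combined → 1 × 1 × 1 = 1 cut set(s).
Brake chain fails [AND]: one cut set from each child combined → 1 × 1 × 1 = 1 cut set(s).
Robot arm uncommanded motion [OR]: union of children's cut sets → 3 cut set(s).
Minimal cut sets: {#2 fieldbus link is inoperative, Inboard servo drive offline}; {C resolver degraded, Inboard servo drive offline}; {#1 motor offline, A joint encoder degraded, E-stop relay malfunctions, Emergency safety controller trips, Emergency watchdog is inoperative, Limit switch lost}.

3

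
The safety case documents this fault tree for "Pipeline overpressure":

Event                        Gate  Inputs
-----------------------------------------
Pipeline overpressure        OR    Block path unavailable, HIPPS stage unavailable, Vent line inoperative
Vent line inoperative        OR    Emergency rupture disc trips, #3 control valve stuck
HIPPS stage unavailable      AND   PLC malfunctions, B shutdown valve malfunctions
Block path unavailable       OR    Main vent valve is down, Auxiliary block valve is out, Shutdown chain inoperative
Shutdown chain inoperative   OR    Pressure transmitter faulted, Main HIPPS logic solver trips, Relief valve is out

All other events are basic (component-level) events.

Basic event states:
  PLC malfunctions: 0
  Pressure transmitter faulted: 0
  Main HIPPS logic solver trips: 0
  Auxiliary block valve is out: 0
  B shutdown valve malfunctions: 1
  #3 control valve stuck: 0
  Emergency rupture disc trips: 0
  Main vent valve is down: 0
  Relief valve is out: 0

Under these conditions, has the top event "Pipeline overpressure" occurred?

Shutdown chain inoperative [OR]: Pressure transmitter faulted=not, Main HIPPS logic solver trips=not, Relief valve is out=not → no input occurs → does not occur.
Block path unavailable [OR]: Main vent valve is down=not, Auxiliary block valve is out=not, Shutdown chain inoperative=not → no input occurs → does not occur.
HIPPS stage unavailable [AND]: PLC malfunctions=not, B shutdown valve malfunctions=occurs → not all inputs occur → does not occur.
Vent line inoperative [OR]: Emergency rupture disc trips=not, #3 control valve stuck=not → no input occurs → does not occur.
Pipeline overpressure [OR]: Block path unavailable=not, HIPPS stage unavailable=not, Vent line inoperative=not → no input occurs → does not occur.

No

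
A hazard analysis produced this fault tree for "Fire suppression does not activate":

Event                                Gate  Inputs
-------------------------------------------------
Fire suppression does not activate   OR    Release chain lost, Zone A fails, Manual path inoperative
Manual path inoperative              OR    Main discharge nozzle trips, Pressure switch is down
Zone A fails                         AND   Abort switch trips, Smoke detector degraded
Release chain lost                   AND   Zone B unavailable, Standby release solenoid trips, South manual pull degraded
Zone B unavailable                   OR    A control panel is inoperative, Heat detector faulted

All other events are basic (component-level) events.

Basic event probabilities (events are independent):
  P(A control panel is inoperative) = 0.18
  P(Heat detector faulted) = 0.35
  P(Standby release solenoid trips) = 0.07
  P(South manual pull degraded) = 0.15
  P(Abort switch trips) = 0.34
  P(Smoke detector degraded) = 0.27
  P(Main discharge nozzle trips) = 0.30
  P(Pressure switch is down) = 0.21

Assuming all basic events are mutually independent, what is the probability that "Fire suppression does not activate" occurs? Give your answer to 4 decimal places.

0.5002

P(Zone B unavailable) [OR] = 1 − (1−0.18) × (1−0.35) = 0.467000
P(Release chain lost) [AND] = 0.467000 × 0.07 × 0.15 = 0.004904
P(Zone A fails) [AND] = 0.34 × 0.27 = 0.091800
P(Manual path inoperative) [OR] = 1 − (1−0.30) × (1−0.21) = 0.447000
P(Fire suppression does not activate) [OR] = 1 − (1−0.004904) × (1−0.091800) × (1−0.447000) = 0.500228
Rounded to 4 decimal places: P(Fire suppression does not activate) ≈ 0.5002.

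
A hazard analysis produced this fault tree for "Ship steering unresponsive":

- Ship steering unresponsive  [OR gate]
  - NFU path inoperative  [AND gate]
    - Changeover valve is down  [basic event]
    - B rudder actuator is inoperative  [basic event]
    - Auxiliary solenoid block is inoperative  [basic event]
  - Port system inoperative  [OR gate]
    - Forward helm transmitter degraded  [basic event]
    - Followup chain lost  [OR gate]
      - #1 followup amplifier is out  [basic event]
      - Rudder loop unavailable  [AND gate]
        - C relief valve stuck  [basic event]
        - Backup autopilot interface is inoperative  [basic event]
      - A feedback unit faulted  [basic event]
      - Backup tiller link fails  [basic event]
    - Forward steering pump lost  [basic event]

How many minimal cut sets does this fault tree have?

NFU path inoperative [AND]: one cut set from each child combined → 1 × 1 × 1 = 1 cut set(s).
Rudder loop unavailable [AND]: one cut set from each child combined → 1 × 1 = 1 cut set(s).
Followup chain lost [OR]: union of children's cut sets → 4 cut set(s).
Port system inoperative [OR]: union of children's cut sets → 6 cut set(s).
Ship steering unresponsive [OR]: union of children's cut sets → 7 cut set(s).
Minimal cut sets: {Auxiliary solenoid block is inoperative, B rudder actuator is inoperative, Changeover valve is down}; {Forward helm transmitter degraded}; {#1 followup amplifier is out}; {Backup autopilot interface is inoperative, C relief valve stuck}; {A feedback unit faulted}; {Backup tiller link fails}; {Forward steering pump lost}.

7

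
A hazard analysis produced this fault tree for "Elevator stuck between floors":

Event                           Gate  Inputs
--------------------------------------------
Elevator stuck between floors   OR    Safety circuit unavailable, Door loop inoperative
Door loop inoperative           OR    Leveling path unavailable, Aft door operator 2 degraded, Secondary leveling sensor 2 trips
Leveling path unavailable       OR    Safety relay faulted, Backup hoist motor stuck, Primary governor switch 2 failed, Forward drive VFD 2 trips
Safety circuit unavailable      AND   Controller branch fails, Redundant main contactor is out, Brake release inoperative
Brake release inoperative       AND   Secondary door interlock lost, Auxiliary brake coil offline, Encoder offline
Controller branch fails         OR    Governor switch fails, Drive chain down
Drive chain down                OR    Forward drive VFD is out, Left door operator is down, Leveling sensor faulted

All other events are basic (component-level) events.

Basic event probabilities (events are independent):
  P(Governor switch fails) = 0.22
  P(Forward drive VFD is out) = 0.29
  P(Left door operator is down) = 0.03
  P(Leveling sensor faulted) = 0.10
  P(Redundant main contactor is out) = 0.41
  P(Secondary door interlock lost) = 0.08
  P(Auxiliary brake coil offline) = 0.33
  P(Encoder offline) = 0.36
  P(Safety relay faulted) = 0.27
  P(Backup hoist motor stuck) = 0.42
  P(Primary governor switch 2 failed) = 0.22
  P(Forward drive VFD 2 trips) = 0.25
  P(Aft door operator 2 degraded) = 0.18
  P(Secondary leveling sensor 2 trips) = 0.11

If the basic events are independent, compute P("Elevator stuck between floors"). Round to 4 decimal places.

P(Drive chain down) [OR] = 1 − (1−0.29) × (1−0.03) × (1−0.10) = 0.380170
P(Controller branch fails) [OR] = 1 − (1−0.22) × (1−0.380170) = 0.516533
P(Brake release inoperative) [AND] = 0.08 × 0.33 × 0.36 = 0.009504
P(Safety circuit unavailable) [AND] = 0.516533 × 0.41 × 0.009504 = 0.002013
P(Leveling path unavailable) [OR] = 1 − (1−0.27) × (1−0.42) × (1−0.22) × (1−0.25) = 0.752311
P(Door loop inoperative) [OR] = 1 − (1−0.752311) × (1−0.18) × (1−0.11) = 0.819237
P(Elevator stuck between floors) [OR] = 1 − (1−0.002013) × (1−0.819237) = 0.819601
Rounded to 4 decimal places: P(Elevator stuck between floors) ≈ 0.8196.

0.8196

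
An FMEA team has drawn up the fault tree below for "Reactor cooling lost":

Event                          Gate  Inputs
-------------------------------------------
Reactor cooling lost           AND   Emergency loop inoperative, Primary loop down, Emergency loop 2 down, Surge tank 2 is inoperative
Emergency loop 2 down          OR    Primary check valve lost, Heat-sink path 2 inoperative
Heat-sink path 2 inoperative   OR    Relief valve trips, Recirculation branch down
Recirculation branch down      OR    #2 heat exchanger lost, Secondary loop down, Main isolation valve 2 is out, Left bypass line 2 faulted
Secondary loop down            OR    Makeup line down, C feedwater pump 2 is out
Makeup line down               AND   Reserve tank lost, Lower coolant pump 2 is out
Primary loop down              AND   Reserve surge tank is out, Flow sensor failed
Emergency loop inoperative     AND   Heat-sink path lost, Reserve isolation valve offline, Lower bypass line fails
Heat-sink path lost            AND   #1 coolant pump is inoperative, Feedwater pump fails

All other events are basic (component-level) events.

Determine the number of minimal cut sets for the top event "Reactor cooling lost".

Heat-sink path lost [AND]: one cut set from each child combined → 1 × 1 = 1 cut set(s).
Emergency loop inoperative [AND]: one cut set from each child combined → 1 × 1 × 1 = 1 cut set(s).
Primary loop down [AND]: one cut set from each child combined → 1 × 1 = 1 cut set(s).
Makeup line down [AND]: one cut set from each child combined → 1 × 1 = 1 cut set(s).
Secondary loop down [OR]: union of children's cut sets → 2 cut set(s).
Recirculation branch down [OR]: union of children's cut sets → 5 cut set(s).
Heat-sink path 2 inoperative [OR]: union of children's cut sets → 6 cut set(s).
Emergency loop 2 down [OR]: union of children's cut sets → 7 cut set(s).
Reactor cooling lost [AND]: one cut set from each child combined → 1 × 1 × 7 × 1 = 7 cut set(s).
Minimal cut sets: {#1 coolant pump is inoperative, Feedwater pump fails, Flow sensor failed, Lower bypass line fails, Primary check valve lost, Reserve isolation valve offline, Reserve surge tank is out, Surge tank 2 is inoperative}; {#1 coolant pump is inoperative, Feedwater pump fails, Flow sensor failed, Lower bypass line fails, Relief valve trips, Reserve isolation valve offline, Reserve surge tank is out, Surge tank 2 is inoperative}; {#1 coolant pump is inoperative, #2 heat exchanger lost, Feedwater pump fails, Flow sensor failed, Lower bypass line fails, Reserve isolation valve offline, Reserve surge tank is out, Surge tank 2 is inoperative}; {#1 coolant pump is inoperative, Feedwater pump fails, Flow sensor failed, Lower bypass line fails, Lower coolant pump 2 is out, Reserve isolation valve offline, Reserve surge tank is out, Reserve tank lost, Surge tank 2 is inoperative}; {#1 coolant pump is inoperative, C feedwater pump 2 is out, Feedwater pump fails, Flow sensor failed, Lower bypass line fails, Reserve isolation valve offline, Reserve surge tank is out, Surge tank 2 is inoperative}; {#1 coolant pump is inoperative, Feedwater pump fails, Flow sensor failed, Lower bypass line fails, Main isolation valve 2 is out, Reserve isolation valve offline, Reserve surge tank is out, Surge tank 2 is inoperative}; {#1 coolant pump is inoperative, Feedwater pump fails, Flow sensor failed, Left bypass line 2 faulted, Lower bypass line fails, Reserve isolation valve offline, Reserve surge tank is out, Surge tank 2 is inoperative}.

7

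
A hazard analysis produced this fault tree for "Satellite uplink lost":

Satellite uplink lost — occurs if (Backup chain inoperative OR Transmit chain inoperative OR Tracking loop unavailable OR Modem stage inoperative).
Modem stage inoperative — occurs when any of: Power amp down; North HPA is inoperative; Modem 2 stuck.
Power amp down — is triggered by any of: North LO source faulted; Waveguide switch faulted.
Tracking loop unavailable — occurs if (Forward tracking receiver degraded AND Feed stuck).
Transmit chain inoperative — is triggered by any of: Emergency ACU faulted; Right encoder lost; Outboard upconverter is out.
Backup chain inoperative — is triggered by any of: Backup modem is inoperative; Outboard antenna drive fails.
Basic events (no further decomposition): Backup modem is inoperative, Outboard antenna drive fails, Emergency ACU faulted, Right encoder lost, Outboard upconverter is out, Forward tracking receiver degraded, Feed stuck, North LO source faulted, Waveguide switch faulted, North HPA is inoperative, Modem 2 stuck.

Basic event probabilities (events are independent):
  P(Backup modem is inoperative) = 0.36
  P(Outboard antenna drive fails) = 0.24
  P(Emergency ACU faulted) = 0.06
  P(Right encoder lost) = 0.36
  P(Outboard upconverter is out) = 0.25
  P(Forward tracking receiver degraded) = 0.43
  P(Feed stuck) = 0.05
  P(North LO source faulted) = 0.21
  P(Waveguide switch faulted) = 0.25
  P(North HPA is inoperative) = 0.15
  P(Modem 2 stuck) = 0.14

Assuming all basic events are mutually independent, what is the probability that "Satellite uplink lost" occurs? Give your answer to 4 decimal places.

0.9070

P(Backup chain inoperative) [OR] = 1 − (1−0.36) × (1−0.24) = 0.513600
P(Transmit chain inoperative) [OR] = 1 − (1−0.06) × (1−0.36) × (1−0.25) = 0.548800
P(Tracking loop unavailable) [AND] = 0.43 × 0.05 = 0.021500
P(Power amp down) [OR] = 1 − (1−0.21) × (1−0.25) = 0.407500
P(Modem stage inoperative) [OR] = 1 − (1−0.407500) × (1−0.15) × (1−0.14) = 0.566883
P(Satellite uplink lost) [OR] = 1 − (1−0.513600) × (1−0.548800) × (1−0.021500) × (1−0.566883) = 0.906990
Rounded to 4 decimal places: P(Satellite uplink lost) ≈ 0.9070.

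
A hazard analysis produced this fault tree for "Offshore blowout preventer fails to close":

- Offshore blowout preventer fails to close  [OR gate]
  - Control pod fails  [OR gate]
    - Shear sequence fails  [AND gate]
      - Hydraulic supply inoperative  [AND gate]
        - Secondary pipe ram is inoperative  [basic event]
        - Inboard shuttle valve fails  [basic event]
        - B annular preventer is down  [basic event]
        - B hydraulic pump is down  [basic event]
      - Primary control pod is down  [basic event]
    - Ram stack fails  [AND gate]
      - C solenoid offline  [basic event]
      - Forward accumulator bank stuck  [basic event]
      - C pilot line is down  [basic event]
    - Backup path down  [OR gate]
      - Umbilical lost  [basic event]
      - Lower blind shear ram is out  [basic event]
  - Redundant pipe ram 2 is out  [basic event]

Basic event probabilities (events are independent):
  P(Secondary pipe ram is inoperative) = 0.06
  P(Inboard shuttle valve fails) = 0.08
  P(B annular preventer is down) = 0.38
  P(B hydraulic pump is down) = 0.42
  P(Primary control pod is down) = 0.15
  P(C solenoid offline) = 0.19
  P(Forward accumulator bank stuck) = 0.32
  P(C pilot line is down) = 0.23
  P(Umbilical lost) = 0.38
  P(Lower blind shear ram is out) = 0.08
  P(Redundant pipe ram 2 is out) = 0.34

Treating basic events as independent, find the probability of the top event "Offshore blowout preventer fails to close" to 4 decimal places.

0.6288

P(Hydraulic supply inoperative) [AND] = 0.06 × 0.08 × 0.38 × 0.42 = 0.000766
P(Shear sequence fails) [AND] = 0.000766 × 0.15 = 0.000115
P(Ram stack fails) [AND] = 0.19 × 0.32 × 0.23 = 0.013984
P(Backup path down) [OR] = 1 − (1−0.38) × (1−0.08) = 0.429600
P(Control pod fails) [OR] = 1 − (1−0.000115) × (1−0.013984) × (1−0.429600) = 0.437641
P(Offshore blowout preventer fails to close) [OR] = 1 − (1−0.437641) × (1−0.34) = 0.628843
Rounded to 4 decimal places: P(Offshore blowout preventer fails to close) ≈ 0.6288.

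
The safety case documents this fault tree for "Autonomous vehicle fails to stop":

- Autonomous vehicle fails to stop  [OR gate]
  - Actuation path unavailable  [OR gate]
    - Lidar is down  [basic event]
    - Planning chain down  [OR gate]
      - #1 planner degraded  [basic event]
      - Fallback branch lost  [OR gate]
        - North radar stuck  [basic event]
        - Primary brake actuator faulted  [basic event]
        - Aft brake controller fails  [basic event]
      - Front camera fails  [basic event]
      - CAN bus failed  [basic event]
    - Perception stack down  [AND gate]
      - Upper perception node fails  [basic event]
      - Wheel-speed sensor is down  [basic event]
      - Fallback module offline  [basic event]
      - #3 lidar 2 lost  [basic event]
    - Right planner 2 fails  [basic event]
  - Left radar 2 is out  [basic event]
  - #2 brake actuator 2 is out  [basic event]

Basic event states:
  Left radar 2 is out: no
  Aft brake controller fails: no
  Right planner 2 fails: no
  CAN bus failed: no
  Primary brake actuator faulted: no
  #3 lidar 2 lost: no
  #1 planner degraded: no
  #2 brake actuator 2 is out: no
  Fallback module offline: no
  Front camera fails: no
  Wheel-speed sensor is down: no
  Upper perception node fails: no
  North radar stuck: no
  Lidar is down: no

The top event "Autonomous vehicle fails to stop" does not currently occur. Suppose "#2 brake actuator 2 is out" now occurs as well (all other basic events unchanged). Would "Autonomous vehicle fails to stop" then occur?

Counterfactual: set "#2 brake actuator 2 is out" to occurred.
Fallback branch lost [OR]: North radar stuck=not, Primary brake actuator faulted=not, Aft brake controller fails=not → no input occurs → does not occur.
Planning chain down [OR]: #1 planner degraded=not, Fallback branch lost=not, Front camera fails=not, CAN bus failed=not → no input occurs → does not occur.
Perception stack down [AND]: Upper perception node fails=not, Wheel-speed sensor is down=not, Fallback module offline=not, #3 lidar 2 lost=not → not all inputs occur → does not occur.
Actuation path unavailable [OR]: Lidar is down=not, Planning chain down=not, Perception stack down=not, Right planner 2 fails=not → no input occurs → does not occur.
Autonomous vehicle fails to stop [OR]: Actuation path unavailable=not, Left radar 2 is out=not, #2 brake actuator 2 is out=occurs → at least one input occurs → occurs.

Yes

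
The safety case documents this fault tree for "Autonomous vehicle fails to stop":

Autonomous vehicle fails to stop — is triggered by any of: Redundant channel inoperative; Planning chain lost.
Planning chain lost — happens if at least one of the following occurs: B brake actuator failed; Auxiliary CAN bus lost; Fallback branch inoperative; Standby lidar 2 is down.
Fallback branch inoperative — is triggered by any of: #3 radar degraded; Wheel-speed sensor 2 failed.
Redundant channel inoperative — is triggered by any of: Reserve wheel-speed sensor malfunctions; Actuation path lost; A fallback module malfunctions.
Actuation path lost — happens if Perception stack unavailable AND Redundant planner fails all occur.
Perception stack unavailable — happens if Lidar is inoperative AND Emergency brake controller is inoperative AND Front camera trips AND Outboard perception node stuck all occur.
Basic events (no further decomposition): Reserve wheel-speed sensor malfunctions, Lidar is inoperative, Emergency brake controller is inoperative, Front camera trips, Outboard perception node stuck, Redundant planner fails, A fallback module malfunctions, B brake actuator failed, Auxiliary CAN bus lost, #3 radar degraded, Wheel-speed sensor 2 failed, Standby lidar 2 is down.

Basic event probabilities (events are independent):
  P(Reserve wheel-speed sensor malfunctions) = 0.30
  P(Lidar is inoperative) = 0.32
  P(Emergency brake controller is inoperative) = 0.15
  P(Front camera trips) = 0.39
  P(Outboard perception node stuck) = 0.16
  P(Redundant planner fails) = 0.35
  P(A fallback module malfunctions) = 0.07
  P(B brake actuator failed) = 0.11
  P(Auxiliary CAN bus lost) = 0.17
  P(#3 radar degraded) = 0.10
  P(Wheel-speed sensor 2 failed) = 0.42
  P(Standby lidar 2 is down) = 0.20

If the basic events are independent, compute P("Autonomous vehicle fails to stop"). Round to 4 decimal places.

0.7994

P(Perception stack unavailable) [AND] = 0.32 × 0.15 × 0.39 × 0.16 = 0.002995
P(Actuation path lost) [AND] = 0.002995 × 0.35 = 0.001048
P(Redundant channel inoperative) [OR] = 1 − (1−0.30) × (1−0.001048) × (1−0.07) = 0.349682
P(Fallback branch inoperative) [OR] = 1 − (1−0.10) × (1−0.42) = 0.478000
P(Planning chain lost) [OR] = 1 − (1−0.11) × (1−0.17) × (1−0.478000) × (1−0.20) = 0.691519
P(Autonomous vehicle fails to stop) [OR] = 1 − (1−0.349682) × (1−0.691519) = 0.799389
Rounded to 4 decimal places: P(Autonomous vehicle fails to stop) ≈ 0.7994.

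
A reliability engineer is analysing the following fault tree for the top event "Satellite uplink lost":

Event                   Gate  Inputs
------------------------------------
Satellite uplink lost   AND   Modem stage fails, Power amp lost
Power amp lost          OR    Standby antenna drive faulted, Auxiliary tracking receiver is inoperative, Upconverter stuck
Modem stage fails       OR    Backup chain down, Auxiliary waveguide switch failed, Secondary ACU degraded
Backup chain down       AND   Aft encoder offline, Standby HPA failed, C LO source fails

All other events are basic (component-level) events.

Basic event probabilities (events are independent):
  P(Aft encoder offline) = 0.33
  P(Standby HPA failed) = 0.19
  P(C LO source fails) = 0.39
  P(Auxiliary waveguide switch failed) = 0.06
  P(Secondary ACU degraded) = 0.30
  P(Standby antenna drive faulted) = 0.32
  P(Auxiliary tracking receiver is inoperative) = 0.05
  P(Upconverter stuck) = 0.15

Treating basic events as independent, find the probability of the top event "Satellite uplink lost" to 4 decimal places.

0.1615

P(Backup chain down) [AND] = 0.33 × 0.19 × 0.39 = 0.024453
P(Modem stage fails) [OR] = 1 − (1−0.024453) × (1−0.06) × (1−0.30) = 0.358090
P(Power amp lost) [OR] = 1 − (1−0.32) × (1−0.05) × (1−0.15) = 0.450900
P(Satellite uplink lost) [AND] = 0.358090 × 0.450900 = 0.161463
Rounded to 4 decimal places: P(Satellite uplink lost) ≈ 0.1615.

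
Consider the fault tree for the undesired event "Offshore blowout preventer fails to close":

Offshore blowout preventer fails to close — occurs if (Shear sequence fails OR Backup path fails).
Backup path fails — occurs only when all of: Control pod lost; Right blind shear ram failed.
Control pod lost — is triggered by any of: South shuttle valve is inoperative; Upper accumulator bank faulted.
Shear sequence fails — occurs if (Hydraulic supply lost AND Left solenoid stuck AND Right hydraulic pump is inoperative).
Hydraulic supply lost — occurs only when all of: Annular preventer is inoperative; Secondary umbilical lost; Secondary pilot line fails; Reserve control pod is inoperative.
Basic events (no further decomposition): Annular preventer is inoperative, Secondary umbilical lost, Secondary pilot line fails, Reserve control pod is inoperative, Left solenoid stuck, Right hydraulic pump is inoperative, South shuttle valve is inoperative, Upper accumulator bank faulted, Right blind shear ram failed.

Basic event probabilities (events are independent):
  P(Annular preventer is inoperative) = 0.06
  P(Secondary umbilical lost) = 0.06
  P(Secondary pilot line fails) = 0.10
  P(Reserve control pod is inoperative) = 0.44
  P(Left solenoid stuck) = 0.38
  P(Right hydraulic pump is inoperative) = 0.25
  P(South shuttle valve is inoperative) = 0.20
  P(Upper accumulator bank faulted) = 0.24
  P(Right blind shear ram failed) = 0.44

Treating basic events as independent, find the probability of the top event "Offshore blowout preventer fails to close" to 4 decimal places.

P(Hydraulic supply lost) [AND] = 0.06 × 0.06 × 0.10 × 0.44 = 0.000158
P(Shear sequence fails) [AND] = 0.000158 × 0.38 × 0.25 = 0.000015
P(Control pod lost) [OR] = 1 − (1−0.20) × (1−0.24) = 0.392000
P(Backup path fails) [AND] = 0.392000 × 0.44 = 0.172480
P(Offshore blowout preventer fails to close) [OR] = 1 − (1−0.000015) × (1−0.172480) = 0.172492
Rounded to 4 decimal places: P(Offshore blowout preventer fails to close) ≈ 0.1725.

0.1725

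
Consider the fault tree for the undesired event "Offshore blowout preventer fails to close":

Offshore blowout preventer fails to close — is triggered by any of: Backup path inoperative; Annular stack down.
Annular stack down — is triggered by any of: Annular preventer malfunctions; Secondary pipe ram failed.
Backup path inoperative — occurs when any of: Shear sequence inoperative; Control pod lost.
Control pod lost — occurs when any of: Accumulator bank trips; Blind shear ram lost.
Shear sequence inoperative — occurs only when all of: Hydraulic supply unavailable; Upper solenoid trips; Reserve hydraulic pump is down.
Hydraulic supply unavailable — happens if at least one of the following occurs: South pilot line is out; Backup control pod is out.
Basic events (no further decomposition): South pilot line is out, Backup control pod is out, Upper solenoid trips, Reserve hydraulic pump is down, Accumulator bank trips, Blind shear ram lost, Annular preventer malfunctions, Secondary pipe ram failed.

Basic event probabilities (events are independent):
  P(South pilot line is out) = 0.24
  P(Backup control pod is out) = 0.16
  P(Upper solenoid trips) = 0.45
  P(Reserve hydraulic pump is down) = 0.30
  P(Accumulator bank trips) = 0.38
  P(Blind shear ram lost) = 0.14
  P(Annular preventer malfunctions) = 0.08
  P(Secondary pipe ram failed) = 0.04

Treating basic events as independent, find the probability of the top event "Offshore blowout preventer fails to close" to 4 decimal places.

P(Hydraulic supply unavailable) [OR] = 1 − (1−0.24) × (1−0.16) = 0.361600
P(Shear sequence inoperative) [AND] = 0.361600 × 0.45 × 0.30 = 0.048816
P(Control pod lost) [OR] = 1 − (1−0.38) × (1−0.14) = 0.466800
P(Backup path inoperative) [OR] = 1 − (1−0.048816) × (1−0.466800) = 0.492829
P(Annular stack down) [OR] = 1 − (1−0.08) × (1−0.04) = 0.116800
P(Offshore blowout preventer fails to close) [OR] = 1 − (1−0.492829) × (1−0.116800) = 0.552067
Rounded to 4 decimal places: P(Offshore blowout preventer fails to close) ≈ 0.5521.

0.5521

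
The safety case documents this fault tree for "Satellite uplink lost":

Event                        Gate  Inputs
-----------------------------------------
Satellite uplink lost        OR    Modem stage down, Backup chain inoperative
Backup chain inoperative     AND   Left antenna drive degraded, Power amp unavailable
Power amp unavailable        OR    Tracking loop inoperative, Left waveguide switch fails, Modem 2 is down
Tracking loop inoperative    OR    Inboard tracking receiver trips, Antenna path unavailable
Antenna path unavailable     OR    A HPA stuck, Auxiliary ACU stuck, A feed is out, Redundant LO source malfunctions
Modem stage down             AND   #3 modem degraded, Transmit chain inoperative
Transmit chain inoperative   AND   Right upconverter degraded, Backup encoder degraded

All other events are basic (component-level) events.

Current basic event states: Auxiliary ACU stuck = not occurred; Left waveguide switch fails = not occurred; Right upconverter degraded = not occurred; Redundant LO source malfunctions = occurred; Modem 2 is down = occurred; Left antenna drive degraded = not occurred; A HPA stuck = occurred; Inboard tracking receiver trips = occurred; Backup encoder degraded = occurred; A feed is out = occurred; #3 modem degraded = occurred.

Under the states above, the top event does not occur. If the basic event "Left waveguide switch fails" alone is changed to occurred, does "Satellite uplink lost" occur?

Counterfactual: set "Left waveguide switch fails" to occurred.
Transmit chain inoperative [AND]: Right upconverter degraded=not, Backup encoder degraded=occurs → not all inputs occur → does not occur.
Modem stage down [AND]: #3 modem degraded=occurs, Transmit chain inoperative=not → not all inputs occur → does not occur.
Antenna path unavailable [OR]: A HPA stuck=occurs, Auxiliary ACU stuck=not, A feed is out=occurs, Redundant LO source malfunctions=occurs → at least one input occurs → occurs.
Tracking loop inoperative [OR]: Inboard tracking receiver trips=occurs, Antenna path unavailable=occurs → at least one input occurs → occurs.
Power amp unavailable [OR]: Tracking loop inoperative=occurs, Left waveguide switch fails=occurs, Modem 2 is down=occurs → at least one input occurs → occurs.
Backup chain inoperative [AND]: Left antenna drive degraded=not, Power amp unavailable=occurs → not all inputs occur → does not occur.
Satellite uplink lost [OR]: Modem stage down=not, Backup chain inoperative=not → no input occurs → does not occur.

No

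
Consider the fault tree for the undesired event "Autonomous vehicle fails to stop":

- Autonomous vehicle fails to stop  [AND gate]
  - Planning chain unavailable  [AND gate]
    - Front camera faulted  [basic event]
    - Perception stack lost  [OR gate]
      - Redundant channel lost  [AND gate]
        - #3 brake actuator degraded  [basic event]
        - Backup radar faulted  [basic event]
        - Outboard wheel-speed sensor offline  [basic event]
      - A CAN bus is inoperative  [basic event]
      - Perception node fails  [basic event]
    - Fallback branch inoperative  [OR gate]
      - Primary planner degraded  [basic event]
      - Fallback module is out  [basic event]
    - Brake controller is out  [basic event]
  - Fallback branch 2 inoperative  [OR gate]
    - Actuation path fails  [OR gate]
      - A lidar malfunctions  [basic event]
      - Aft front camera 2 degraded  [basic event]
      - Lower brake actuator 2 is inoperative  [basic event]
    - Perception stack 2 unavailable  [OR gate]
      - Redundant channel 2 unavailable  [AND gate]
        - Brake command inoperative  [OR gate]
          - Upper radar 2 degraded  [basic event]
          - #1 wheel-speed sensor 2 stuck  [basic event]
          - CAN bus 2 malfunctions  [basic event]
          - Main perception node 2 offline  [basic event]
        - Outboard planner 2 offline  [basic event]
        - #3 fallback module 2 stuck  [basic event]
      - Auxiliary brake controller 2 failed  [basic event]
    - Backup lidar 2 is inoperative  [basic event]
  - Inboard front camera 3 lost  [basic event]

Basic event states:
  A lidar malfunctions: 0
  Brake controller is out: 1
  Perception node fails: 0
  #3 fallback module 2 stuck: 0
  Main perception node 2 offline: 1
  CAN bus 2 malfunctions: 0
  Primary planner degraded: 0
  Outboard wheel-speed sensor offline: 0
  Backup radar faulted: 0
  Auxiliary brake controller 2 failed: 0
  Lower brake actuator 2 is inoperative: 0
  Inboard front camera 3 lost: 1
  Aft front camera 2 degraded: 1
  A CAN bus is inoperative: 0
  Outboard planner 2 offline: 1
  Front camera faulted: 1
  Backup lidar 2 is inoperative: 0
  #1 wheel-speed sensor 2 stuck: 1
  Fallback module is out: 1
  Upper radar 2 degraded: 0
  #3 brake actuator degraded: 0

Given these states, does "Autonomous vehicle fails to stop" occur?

No

Redundant channel lost [AND]: #3 brake actuator degraded=not, Backup radar faulted=not, Outboard wheel-speed sensor offline=not → not all inputs occur → does not occur.
Perception stack lost [OR]: Redundant channel lost=not, A CAN bus is inoperative=not, Perception node fails=not → no input occurs → does not occur.
Fallback branch inoperative [OR]: Primary planner degraded=not, Fallback module is out=occurs → at least one input occurs → occurs.
Planning chain unavailable [AND]: Front camera faulted=occurs, Perception stack lost=not, Fallback branch inoperative=occurs, Brake controller is out=occurs → not all inputs occur → does not occur.
Actuation path fails [OR]: A lidar malfunctions=not, Aft front camera 2 degraded=occurs, Lower brake actuator 2 is inoperative=not → at least one input occurs → occurs.
Brake command inoperative [OR]: Upper radar 2 degraded=not, #1 wheel-speed sensor 2 stuck=occurs, CAN bus 2 malfunctions=not, Main perception node 2 offline=occurs → at least one input occurs → occurs.
Redundant channel 2 unavailable [AND]: Brake command inoperative=occurs, Outboard planner 2 offline=occurs, #3 fallback module 2 stuck=not → not all inputs occur → does not occur.
Perception stack 2 unavailable [OR]: Redundant channel 2 unavailable=not, Auxiliary brake controller 2 failed=not → no input occurs → does not occur.
Fallback branch 2 inoperative [OR]: Actuation path fails=occurs, Perception stack 2 unavailable=not, Backup lidar 2 is inoperative=not → at least one input occurs → occurs.
Autonomous vehicle fails to stop [AND]: Planning chain unavailable=not, Fallback branch 2 inoperative=occurs, Inboard front camera 3 lost=occurs → not all inputs occur → does not occur.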